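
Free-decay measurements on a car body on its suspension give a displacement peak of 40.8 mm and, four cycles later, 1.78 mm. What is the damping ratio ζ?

0.124

Logarithmic decrement δ = (1/n)·ln(x₀/x_n) = (1/4)·ln(40.8/1.78) = (1/4)·ln(22.92) = 0.7830.
ζ = δ/√(4π² + δ²) = 0.7830/√(39.48 + 0.613) = 0.7830/6.332 = 0.1237.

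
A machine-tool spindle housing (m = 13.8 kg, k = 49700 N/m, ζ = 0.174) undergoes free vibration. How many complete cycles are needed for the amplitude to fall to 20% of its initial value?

2 cycles

Logarithmic decrement δ = 2πζ/√(1 − ζ²) = 2π × 0.1740/√(1 − 0.0303) = 1.110.
x_n/x₀ = e^(−nδ) ≤ 0.2; take ln: n ≥ ln(1/0.2)/δ = 1.609/1.110 = 1.450.
So 2 complete cycles are required.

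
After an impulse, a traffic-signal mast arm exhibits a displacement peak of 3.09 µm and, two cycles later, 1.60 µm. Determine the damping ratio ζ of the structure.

0.0523

Logarithmic decrement δ = (1/n)·ln(x₀/x_n) = (1/2)·ln(3.09/1.60) = (1/2)·ln(1.931) = 0.3291.
ζ = δ/√(4π² + δ²) = 0.3291/√(39.48 + 0.108) = 0.3291/6.292 = 0.05230.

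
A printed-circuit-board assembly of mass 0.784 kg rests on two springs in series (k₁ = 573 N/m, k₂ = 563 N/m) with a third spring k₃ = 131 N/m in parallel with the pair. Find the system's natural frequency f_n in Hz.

3.66 Hz

Series pair: k_s = k₁k₂/(k₁+k₂) = (573)(563)/(573 + 563) = 284.0 N/m. In parallel with k₃: k_eq = 284.0 + 131 = 415.0 N/m.
ω_n = √(k_eq/m) = √(415.0/0.784) = √529.3 = 23.01 rad/s.
f_n = ω_n/(2π) = 23.01/6.283 = 3.662 Hz.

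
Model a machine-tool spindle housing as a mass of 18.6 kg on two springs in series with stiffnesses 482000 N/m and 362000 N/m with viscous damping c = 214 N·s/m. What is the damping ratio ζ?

Series springs: 1/k_eq = 1/482000 + 1/362000 = 4.837×10^-6, so k_eq = 206700 N/m.
ω_n = √(k_eq/m) = √(206700/18.6) = 105.4 rad/s.
Critical damping c_c = 2√(k_eq·m) = 2√(206700 × 18.6) = 3922 N·s/m, so ζ = c/c_c = 214/3922 = 0.05457.

0.0546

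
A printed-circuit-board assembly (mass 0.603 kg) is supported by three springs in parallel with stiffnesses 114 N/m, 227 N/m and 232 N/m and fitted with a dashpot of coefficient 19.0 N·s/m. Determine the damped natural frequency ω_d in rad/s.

26.5 rad/s

Parallel springs add: k_eq = 114 + 227 + 232 = 573.0 N/m.
ω_n = √(k_eq/m) = √(573.0/0.603) = 30.83 rad/s.
Critical damping c_c = 2√(k_eq·m) = 2√(573.0 × 0.603) = 37.18 N·s/m, so ζ = c/c_c = 19.0/37.18 = 0.5111.
ω_d = ω_n√(1 − ζ²) = 30.83 × √(1 − 0.261) = 26.50 rad/s.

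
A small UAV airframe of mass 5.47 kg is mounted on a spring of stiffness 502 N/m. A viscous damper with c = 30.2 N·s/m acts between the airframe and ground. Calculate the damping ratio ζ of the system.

ω_n = √(k/m) = √(502.0/5.47) = 9.580 rad/s.
Critical damping c_c = 2√(k·m) = 2√(502.0 × 5.47) = 104.8 N·s/m, so ζ = c/c_c = 30.2/104.8 = 0.2882.

0.288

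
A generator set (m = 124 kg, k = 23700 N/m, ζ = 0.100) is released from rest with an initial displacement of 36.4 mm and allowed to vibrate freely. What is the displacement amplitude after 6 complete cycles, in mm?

0.823 mm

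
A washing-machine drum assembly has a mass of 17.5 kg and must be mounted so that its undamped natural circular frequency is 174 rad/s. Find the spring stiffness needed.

530000 N/m

k = m·ω_n² = 17.5 × 174.0² = 17.5 × 30280 = 529800 N/m.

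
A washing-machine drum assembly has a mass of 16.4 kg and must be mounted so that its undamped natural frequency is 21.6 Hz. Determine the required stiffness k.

302000 N/m

ω_n = 2πf_n = 2π × 21.6 = 135.7 rad/s.
k = m·ω_n² = 16.4 × 135.7² = 16.4 × 18420 = 302100 N/m.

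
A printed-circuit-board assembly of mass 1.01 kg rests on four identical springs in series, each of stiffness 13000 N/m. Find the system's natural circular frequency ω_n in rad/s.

Series springs: 1/k_eq = 4/13000, so k_eq = 13000/4 = 3250 N/m.
ω_n = √(k_eq/m) = √(3250/1.01) = √3218 = 56.73 rad/s.

56.7 rad/s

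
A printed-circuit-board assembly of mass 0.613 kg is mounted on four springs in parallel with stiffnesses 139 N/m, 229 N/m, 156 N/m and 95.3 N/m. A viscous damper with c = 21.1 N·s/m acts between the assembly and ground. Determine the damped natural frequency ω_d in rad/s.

Parallel springs add: k_eq = 139 + 229 + 156 + 95.3 = 619.3 N/m.
ω_n = √(k_eq/m) = √(619.3/0.613) = 31.78 rad/s.
Critical damping c_c = 2√(k_eq·m) = 2√(619.3 × 0.613) = 38.97 N·s/m, so ζ = c/c_c = 21.1/38.97 = 0.5415.
ω_d = ω_n√(1 − ζ²) = 31.78 × √(1 − 0.293) = 26.72 rad/s.

26.7 rad/s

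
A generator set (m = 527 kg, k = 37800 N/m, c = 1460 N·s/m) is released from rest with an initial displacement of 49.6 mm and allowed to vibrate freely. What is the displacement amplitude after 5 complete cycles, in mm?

ζ = c/(2√(km)) = 1460/(2√(37800 × 527)) = 1460/8926 = 0.1636.
Logarithmic decrement δ = 2πζ/√(1 − ζ²) = 2π × 0.1636/√(1 − 0.0268) = 1.042.
After n cycles, x_n/x₀ = e^(−nδ), so x_5 = 49.6 × e^(−5 × 1.042) = 49.6 × 0.005470 = 0.2713 mm.

0.271 mm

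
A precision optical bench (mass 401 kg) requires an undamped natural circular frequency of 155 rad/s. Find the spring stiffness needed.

k = m·ω_n² = 401 × 155.0² = 401 × 24020 = 9634000 N/m.

9630000 N/m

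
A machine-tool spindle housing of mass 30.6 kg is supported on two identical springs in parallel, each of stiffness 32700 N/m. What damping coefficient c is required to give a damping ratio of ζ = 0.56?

Parallel springs add: k_eq = 2 × 32700 = 65400 N/m.
c_c = 2√(k_eq·m) = 2√(65400 × 30.6) = 2829 N·s/m.
c = ζ·c_c = 0.56 × 2829 = 1584 N·s/m.

1580 N·s/m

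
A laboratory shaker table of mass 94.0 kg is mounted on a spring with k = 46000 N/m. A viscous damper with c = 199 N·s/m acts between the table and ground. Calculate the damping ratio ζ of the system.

0.0478

ω_n = √(k/m) = √(46000/94.0) = 22.12 rad/s.
Critical damping c_c = 2√(k·m) = 2√(46000 × 94.0) = 4159 N·s/m, so ζ = c/c_c = 199/4159 = 0.04785.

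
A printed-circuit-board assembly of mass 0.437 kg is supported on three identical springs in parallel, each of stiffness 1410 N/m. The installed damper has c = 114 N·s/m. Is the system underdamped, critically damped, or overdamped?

Parallel springs add: k_eq = 3 × 1410 = 4230 N/m.
c_c = 2√(k_eq·m) = 85.99 N·s/m; ζ = c/c_c = 114/85.99 = 1.33.
Since ζ > 1 the system is overdamped.

overdamped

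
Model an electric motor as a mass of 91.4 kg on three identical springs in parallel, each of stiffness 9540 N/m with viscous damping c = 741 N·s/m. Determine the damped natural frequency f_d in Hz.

Parallel springs add: k_eq = 3 × 9540 = 28620 N/m.
ω_n = √(k_eq/m) = √(28620/91.4) = 17.70 rad/s.
Critical damping c_c = 2√(k_eq·m) = 2√(28620 × 91.4) = 3235 N·s/m, so ζ = c/c_c = 741/3235 = 0.2291.
ω_d = ω_n√(1 − ζ²) = 17.70 × √(1 − 0.0525) = 17.22 rad/s.
f_d = ω_d/(2π) = 2.741 Hz.

2.74 Hz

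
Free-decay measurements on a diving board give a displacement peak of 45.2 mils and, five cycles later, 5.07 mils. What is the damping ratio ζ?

Logarithmic decrement δ = (1/n)·ln(x₀/x_n) = (1/5)·ln(45.2/5.07) = (1/5)·ln(8.915) = 0.4376.
ζ = δ/√(4π² + δ²) = 0.4376/√(39.48 + 0.191) = 0.4376/6.298 = 0.06947.

0.0695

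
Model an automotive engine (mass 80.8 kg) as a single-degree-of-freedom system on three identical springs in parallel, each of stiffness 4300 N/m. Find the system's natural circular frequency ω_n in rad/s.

12.6 rad/s

Parallel springs add: k_eq = 3 × 4300 = 12900 N/m.
ω_n = √(k_eq/m) = √(12900/80.8) = √159.7 = 12.64 rad/s.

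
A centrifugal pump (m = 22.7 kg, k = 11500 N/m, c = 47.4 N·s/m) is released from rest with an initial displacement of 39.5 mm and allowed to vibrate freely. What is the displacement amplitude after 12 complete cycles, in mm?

ζ = c/(2√(km)) = 47.4/(2√(11500 × 22.7)) = 47.4/1022 = 0.04639.
Logarithmic decrement δ = 2πζ/√(1 − ζ²) = 2π × 0.04639/√(1 − 0.00215) = 0.2918.
After n cycles, x_n/x₀ = e^(−nδ), so x_12 = 39.5 × e^(−12 × 0.2918) = 39.5 × 0.03016 = 1.191 mm.

1.19 mm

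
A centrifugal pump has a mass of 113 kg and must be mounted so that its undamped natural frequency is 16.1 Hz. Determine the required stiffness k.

ω_n = 2πf_n = 2π × 16.1 = 101.2 rad/s.
k = m·ω_n² = 113 × 101.2² = 113 × 10230 = 1156000 N/m.

1160000 N/m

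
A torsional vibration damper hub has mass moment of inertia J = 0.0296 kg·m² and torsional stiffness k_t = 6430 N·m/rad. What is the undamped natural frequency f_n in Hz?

ω_n = √(k_t/J) = √(6430/0.0296) = √217200 = 466.1 rad/s.
f_n = ω_n/(2π) = 466.1/6.283 = 74.18 Hz.

74.2 Hz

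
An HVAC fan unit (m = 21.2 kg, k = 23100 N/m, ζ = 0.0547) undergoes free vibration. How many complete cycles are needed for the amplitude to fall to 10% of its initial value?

7 cycles

Logarithmic decrement δ = 2πζ/√(1 − ζ²) = 2π × 0.05470/√(1 − 0.00299) = 0.3442.
x_n/x₀ = e^(−nδ) ≤ 0.1; take ln: n ≥ ln(1/0.1)/δ = 2.303/0.3442 = 6.690.
So 7 complete cycles are required.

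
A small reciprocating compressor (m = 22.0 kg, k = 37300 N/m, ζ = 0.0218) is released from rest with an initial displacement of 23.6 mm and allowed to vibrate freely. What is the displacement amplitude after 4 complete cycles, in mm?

Logarithmic decrement δ = 2πζ/√(1 − ζ²) = 2π × 0.02180/√(1 − 0.000475) = 0.1370.
After n cycles, x_n/x₀ = e^(−nδ), so x_4 = 23.6 × e^(−4 × 0.1370) = 23.6 × 0.5781 = 13.64 mm.

13.6 mm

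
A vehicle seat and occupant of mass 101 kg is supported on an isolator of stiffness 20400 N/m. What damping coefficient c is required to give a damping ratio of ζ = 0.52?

1490 N·s/m

c_c = 2√(k·m) = 2√(20400 × 101) = 2871 N·s/m.
c = ζ·c_c = 0.52 × 2871 = 1493 N·s/m.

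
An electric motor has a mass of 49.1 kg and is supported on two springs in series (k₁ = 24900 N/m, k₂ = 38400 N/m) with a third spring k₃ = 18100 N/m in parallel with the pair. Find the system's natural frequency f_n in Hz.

Series pair: k_s = k₁k₂/(k₁+k₂) = (24900)(38400)/(24900 + 38400) = 15110 N/m. In parallel with k₃: k_eq = 15110 + 18100 = 33210 N/m.
ω_n = √(k_eq/m) = √(33210/49.1) = √676.3 = 26.01 rad/s.
f_n = ω_n/(2π) = 26.01/6.283 = 4.139 Hz.

4.14 Hz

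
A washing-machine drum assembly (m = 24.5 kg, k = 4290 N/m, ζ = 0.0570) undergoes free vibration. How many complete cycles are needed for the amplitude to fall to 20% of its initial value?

Logarithmic decrement δ = 2πζ/√(1 − ζ²) = 2π × 0.05700/√(1 − 0.00325) = 0.3587.
x_n/x₀ = e^(−nδ) ≤ 0.2; take ln: n ≥ ln(1/0.2)/δ = 1.609/0.3587 = 4.487.
So 5 complete cycles are required.

5 cycles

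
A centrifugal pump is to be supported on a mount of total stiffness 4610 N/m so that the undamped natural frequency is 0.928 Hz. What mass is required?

136 kg

ω_n = 2πf_n = 2π × 0.928 = 5.831 rad/s.
m = k/ω_n² = 4610/5.831² = 4610/34.00 = 135.6 kg.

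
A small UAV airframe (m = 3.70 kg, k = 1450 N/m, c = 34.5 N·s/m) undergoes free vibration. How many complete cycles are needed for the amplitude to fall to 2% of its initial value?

3 cycles

ζ = c/(2√(km)) = 34.5/(2√(1450 × 3.70)) = 34.5/146.5 = 0.2355.
Logarithmic decrement δ = 2πζ/√(1 − ζ²) = 2π × 0.2355/√(1 − 0.0555) = 1.523.
x_n/x₀ = e^(−nδ) ≤ 0.02; take ln: n ≥ ln(1/0.02)/δ = 3.912/1.523 = 2.569.
So 3 complete cycles are required.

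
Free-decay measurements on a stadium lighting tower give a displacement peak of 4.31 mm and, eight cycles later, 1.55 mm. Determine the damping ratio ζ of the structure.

0.0203

Logarithmic decrement δ = (1/n)·ln(x₀/x_n) = (1/8)·ln(4.31/1.55) = (1/8)·ln(2.781) = 0.1278.
ζ = δ/√(4π² + δ²) = 0.1278/√(39.48 + 0.0163) = 0.1278/6.284 = 0.02034.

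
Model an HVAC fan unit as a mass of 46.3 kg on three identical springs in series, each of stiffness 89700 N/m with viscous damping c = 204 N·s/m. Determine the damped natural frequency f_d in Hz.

Series springs: 1/k_eq = 3/89700, so k_eq = 89700/3 = 29900 N/m.
ω_n = √(k_eq/m) = √(29900/46.3) = 25.41 rad/s.
Critical damping c_c = 2√(k_eq·m) = 2√(29900 × 46.3) = 2353 N·s/m, so ζ = c/c_c = 204/2353 = 0.08669.
ω_d = ω_n√(1 − ζ²) = 25.41 × √(1 − 0.00752) = 25.32 rad/s.
f_d = ω_d/(2π) = 4.029 Hz.

4.03 Hz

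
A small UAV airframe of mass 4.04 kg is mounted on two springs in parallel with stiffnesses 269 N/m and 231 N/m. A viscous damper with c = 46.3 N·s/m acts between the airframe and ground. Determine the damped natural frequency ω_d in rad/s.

9.54 rad/s

Parallel springs add: k_eq = 269 + 231 = 500.0 N/m.
ω_n = √(k_eq/m) = √(500.0/4.04) = 11.12 rad/s.
Critical damping c_c = 2√(k_eq·m) = 2√(500.0 × 4.04) = 89.89 N·s/m, so ζ = c/c_c = 46.3/89.89 = 0.5151.
ω_d = ω_n√(1 − ζ²) = 11.12 × √(1 − 0.265) = 9.536 rad/s.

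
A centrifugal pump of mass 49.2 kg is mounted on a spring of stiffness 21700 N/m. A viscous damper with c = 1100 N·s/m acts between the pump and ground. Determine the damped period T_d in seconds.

ω_n = √(k/m) = √(21700/49.2) = 21.00 rad/s.
Critical damping c_c = 2√(k·m) = 2√(21700 × 49.2) = 2067 N·s/m, so ζ = c/c_c = 1100/2067 = 0.5323.
ω_d = ω_n√(1 − ζ²) = 21.00 × √(1 − 0.283) = 17.78 rad/s.
T_d = 2π/ω_d = 0.3534 s.

0.353 s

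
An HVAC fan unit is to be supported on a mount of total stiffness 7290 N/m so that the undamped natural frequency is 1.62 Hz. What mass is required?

ω_n = 2πf_n = 2π × 1.62 = 10.18 rad/s.
m = k/ω_n² = 7290/10.18² = 7290/103.6 = 70.36 kg.

70.4 kg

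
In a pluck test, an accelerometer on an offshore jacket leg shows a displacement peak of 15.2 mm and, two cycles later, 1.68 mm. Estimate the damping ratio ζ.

Logarithmic decrement δ = (1/n)·ln(x₀/x_n) = (1/2)·ln(15.2/1.68) = (1/2)·ln(9.048) = 1.101.
ζ = δ/√(4π² + δ²) = 1.101/√(39.48 + 1.21) = 1.101/6.379 = 0.1726.

0.173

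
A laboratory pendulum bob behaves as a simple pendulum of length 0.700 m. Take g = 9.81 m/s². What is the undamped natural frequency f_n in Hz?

For a simple pendulum ω_n = √(g/L) = √(9.81/0.700) = √14.01 = 3.744 rad/s.
f_n = ω_n/(2π) = 3.744/6.283 = 0.5958 Hz.

0.596 Hz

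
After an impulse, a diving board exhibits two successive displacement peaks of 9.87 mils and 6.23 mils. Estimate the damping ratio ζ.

Logarithmic decrement δ = (1/n)·ln(x₀/x_n) = (1/1)·ln(9.87/6.23) = (1/1)·ln(1.584) = 0.4601.
ζ = δ/√(4π² + δ²) = 0.4601/√(39.48 + 0.212) = 0.4601/6.300 = 0.07304.

0.0730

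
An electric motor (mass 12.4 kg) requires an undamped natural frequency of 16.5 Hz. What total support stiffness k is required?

133000 N/m

ω_n = 2πf_n = 2π × 16.5 = 103.7 rad/s.
k = m·ω_n² = 12.4 × 103.7² = 12.4 × 10750 = 133300 N/m.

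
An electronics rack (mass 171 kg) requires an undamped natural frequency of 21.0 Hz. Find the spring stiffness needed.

ω_n = 2πf_n = 2π × 21.0 = 131.9 rad/s.
k = m·ω_n² = 171 × 131.9² = 171 × 17410 = 2977000 N/m.

2980000 N/m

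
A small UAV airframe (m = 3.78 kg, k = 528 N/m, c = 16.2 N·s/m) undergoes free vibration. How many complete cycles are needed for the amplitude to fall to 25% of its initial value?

ζ = c/(2√(km)) = 16.2/(2√(528 × 3.78)) = 16.2/89.35 = 0.1813.
Logarithmic decrement δ = 2πζ/√(1 − ζ²) = 2π × 0.1813/√(1 − 0.0329) = 1.158.
x_n/x₀ = e^(−nδ) ≤ 0.25; take ln: n ≥ ln(1/0.25)/δ = 1.386/1.158 = 1.197.
So 2 complete cycles are required.

2 cycles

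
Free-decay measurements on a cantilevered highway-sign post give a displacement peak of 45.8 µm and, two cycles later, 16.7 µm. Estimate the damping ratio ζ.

0.0800

Logarithmic decrement δ = (1/n)·ln(x₀/x_n) = (1/2)·ln(45.8/16.7) = (1/2)·ln(2.743) = 0.5044.
ζ = δ/√(4π² + δ²) = 0.5044/√(39.48 + 0.254) = 0.5044/6.303 = 0.08003.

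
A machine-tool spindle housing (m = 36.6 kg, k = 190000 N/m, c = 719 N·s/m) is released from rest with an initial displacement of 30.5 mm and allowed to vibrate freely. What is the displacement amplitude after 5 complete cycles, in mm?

ζ = c/(2√(km)) = 719/(2√(190000 × 36.6)) = 719/5274 = 0.1363.
Logarithmic decrement δ = 2πζ/√(1 − ζ²) = 2π × 0.1363/√(1 − 0.0186) = 0.8646.
After n cycles, x_n/x₀ = e^(−nδ), so x_5 = 30.5 × e^(−5 × 0.8646) = 30.5 × 0.01326 = 0.4044 mm.

0.404 mm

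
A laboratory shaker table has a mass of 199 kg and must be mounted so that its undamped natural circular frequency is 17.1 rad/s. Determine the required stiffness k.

58200 N/m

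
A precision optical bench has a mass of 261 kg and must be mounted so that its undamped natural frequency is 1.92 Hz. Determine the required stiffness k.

ω_n = 2πf_n = 2π × 1.92 = 12.06 rad/s.
k = m·ω_n² = 261 × 12.06² = 261 × 145.5 = 37980 N/m.

38000 N/m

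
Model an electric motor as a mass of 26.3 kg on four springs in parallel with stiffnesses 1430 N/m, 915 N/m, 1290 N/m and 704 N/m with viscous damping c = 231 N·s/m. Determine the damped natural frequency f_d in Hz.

1.92 Hz

Parallel springs add: k_eq = 1430 + 915 + 1290 + 704 = 4339 N/m.
ω_n = √(k_eq/m) = √(4339/26.3) = 12.84 rad/s.
Critical damping c_c = 2√(k_eq·m) = 2√(4339 × 26.3) = 675.6 N·s/m, so ζ = c/c_c = 231/675.6 = 0.3419.
ω_d = ω_n√(1 − ζ²) = 12.84 × √(1 − 0.117) = 12.07 rad/s.
f_d = ω_d/(2π) = 1.921 Hz.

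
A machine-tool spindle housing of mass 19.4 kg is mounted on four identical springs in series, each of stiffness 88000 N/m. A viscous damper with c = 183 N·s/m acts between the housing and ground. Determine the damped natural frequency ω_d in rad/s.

Series springs: 1/k_eq = 4/88000, so k_eq = 88000/4 = 22000 N/m.
ω_n = √(k_eq/m) = √(22000/19.4) = 33.68 rad/s.
Critical damping c_c = 2√(k_eq·m) = 2√(22000 × 19.4) = 1307 N·s/m, so ζ = c/c_c = 183/1307 = 0.1401.
ω_d = ω_n√(1 − ζ²) = 33.68 × √(1 − 0.0196) = 33.34 rad/s.

33.3 rad/s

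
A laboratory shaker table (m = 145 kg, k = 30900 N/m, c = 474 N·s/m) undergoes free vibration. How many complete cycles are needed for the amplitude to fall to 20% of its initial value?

3 cycles

ζ = c/(2√(km)) = 474/(2√(30900 × 145)) = 474/4233 = 0.1120.
Logarithmic decrement δ = 2πζ/√(1 − ζ²) = 2π × 0.1120/√(1 − 0.0125) = 0.7080.
x_n/x₀ = e^(−nδ) ≤ 0.2; take ln: n ≥ ln(1/0.2)/δ = 1.609/0.7080 = 2.273.
So 3 complete cycles are required.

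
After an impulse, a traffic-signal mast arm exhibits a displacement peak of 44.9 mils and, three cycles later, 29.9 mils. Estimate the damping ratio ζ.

0.0216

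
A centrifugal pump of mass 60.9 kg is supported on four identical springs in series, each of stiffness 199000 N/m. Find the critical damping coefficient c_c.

3480 N·s/m

Series springs: 1/k_eq = 4/199000, so k_eq = 199000/4 = 49750 N/m.
c_c = 2√(k_eq·m) = 2√(49750 × 60.9) = 2 × 1741 = 3481 N·s/m.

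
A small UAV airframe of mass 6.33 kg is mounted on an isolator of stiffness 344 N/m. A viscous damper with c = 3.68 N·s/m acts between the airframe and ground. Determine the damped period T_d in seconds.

0.853 s

ω_n = √(k/m) = √(344.0/6.33) = 7.372 rad/s.
Critical damping c_c = 2√(k·m) = 2√(344.0 × 6.33) = 93.33 N·s/m, so ζ = c/c_c = 3.68/93.33 = 0.03943.
ω_d = ω_n√(1 − ζ²) = 7.372 × √(1 − 0.00155) = 7.366 rad/s.
T_d = 2π/ω_d = 0.8530 s.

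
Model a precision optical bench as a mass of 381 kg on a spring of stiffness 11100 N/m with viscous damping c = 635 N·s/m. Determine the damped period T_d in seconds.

1.18 s

ω_n = √(k/m) = √(11100/381) = 5.398 rad/s.
Critical damping c_c = 2√(k·m) = 2√(11100 × 381) = 4113 N·s/m, so ζ = c/c_c = 635/4113 = 0.1544.
ω_d = ω_n√(1 − ζ²) = 5.398 × √(1 − 0.0238) = 5.333 rad/s.
T_d = 2π/ω_d = 1.178 s.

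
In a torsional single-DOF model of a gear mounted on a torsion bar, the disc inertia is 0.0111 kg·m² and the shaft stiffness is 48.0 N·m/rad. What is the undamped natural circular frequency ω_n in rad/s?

ω_n = √(k_t/J) = √(48.0/0.0111) = √4324 = 65.76 rad/s.

65.8 rad/s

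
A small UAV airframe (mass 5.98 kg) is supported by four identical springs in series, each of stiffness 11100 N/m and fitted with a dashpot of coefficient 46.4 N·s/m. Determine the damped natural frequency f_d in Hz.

Series springs: 1/k_eq = 4/11100, so k_eq = 11100/4 = 2775 N/m.
ω_n = √(k_eq/m) = √(2775/5.98) = 21.54 rad/s.
Critical damping c_c = 2√(k_eq·m) = 2√(2775 × 5.98) = 257.6 N·s/m, so ζ = c/c_c = 46.4/257.6 = 0.1801.
ω_d = ω_n√(1 − ζ²) = 21.54 × √(1 − 0.0324) = 21.19 rad/s.
f_d = ω_d/(2π) = 3.372 Hz.

3.37 Hz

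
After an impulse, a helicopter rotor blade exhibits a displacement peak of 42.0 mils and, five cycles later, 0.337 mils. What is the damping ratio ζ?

0.152

Logarithmic decrement δ = (1/n)·ln(x₀/x_n) = (1/5)·ln(42.0/0.337) = (1/5)·ln(124.6) = 0.9651.
ζ = δ/√(4π² + δ²) = 0.9651/√(39.48 + 0.931) = 0.9651/6.357 = 0.1518.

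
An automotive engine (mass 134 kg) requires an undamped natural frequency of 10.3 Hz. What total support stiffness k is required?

ω_n = 2πf_n = 2π × 10.3 = 64.72 rad/s.
k = m·ω_n² = 134 × 64.72² = 134 × 4188 = 561200 N/m.

561000 N/m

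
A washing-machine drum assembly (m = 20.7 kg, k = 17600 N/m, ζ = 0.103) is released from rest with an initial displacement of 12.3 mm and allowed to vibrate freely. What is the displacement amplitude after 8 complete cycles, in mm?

Logarithmic decrement δ = 2πζ/√(1 − ζ²) = 2π × 0.1030/√(1 − 0.0106) = 0.6506.
After n cycles, x_n/x₀ = e^(−nδ), so x_8 = 12.3 × e^(−8 × 0.6506) = 12.3 × 0.005489 = 0.06751 mm.

0.0675 mm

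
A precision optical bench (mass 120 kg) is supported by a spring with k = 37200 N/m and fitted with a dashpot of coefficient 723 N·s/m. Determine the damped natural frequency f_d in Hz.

2.76 Hz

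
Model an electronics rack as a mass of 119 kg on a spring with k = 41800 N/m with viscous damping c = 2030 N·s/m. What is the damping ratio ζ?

0.455

ω_n = √(k/m) = √(41800/119) = 18.74 rad/s.
Critical damping c_c = 2√(k·m) = 2√(41800 × 119) = 4461 N·s/m, so ζ = c/c_c = 2030/4461 = 0.4551.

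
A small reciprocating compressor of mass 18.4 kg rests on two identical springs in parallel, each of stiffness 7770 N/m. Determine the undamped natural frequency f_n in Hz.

Parallel springs add: k_eq = 2 × 7770 = 15540 N/m.
ω_n = √(k_eq/m) = √(15540/18.4) = √844.6 = 29.06 rad/s.
f_n = ω_n/(2π) = 29.06/6.283 = 4.625 Hz.

4.63 Hz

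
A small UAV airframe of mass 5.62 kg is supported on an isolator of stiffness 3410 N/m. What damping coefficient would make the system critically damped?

c_c = 2√(k·m) = 2√(3410 × 5.62) = 2 × 138.4 = 276.9 N·s/m.

277 N·s/m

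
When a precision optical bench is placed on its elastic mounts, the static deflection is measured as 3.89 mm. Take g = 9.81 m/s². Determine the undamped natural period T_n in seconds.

0.125 s

ω_n = √(g/δ_st) = √(9.81/0.00389) = √2522 = 50.22 rad/s.
T_n = 2π/ω_n = 6.283/50.22 = 0.1251 s.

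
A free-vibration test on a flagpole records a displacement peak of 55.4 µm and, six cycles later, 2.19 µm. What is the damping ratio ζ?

Logarithmic decrement δ = (1/n)·ln(x₀/x_n) = (1/6)·ln(55.4/2.19) = (1/6)·ln(25.30) = 0.5384.
ζ = δ/√(4π² + δ²) = 0.5384/√(39.48 + 0.290) = 0.5384/6.306 = 0.08538.

0.0854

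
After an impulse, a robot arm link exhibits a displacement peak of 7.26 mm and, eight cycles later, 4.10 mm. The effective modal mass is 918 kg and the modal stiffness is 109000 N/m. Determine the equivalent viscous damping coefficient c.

Logarithmic decrement δ = (1/n)·ln(x₀/x_n) = (1/8)·ln(7.26/4.10) = (1/8)·ln(1.771) = 0.07142.
ζ = δ/√(4π² + δ²) = 0.07142/√(39.48 + 0.00510) = 0.07142/6.284 = 0.01137.
c = ζ · 2√(km) = 0.01137 × 2√(109000 × 918) = 0.01137 × 20010 = 227.4 N·s/m.

227 N·s/m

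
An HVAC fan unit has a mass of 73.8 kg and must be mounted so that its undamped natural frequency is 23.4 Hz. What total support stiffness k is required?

1600000 N/m

ω_n = 2πf_n = 2π × 23.4 = 147.0 rad/s.
k = m·ω_n² = 73.8 × 147.0² = 73.8 × 21620 = 1595000 N/m.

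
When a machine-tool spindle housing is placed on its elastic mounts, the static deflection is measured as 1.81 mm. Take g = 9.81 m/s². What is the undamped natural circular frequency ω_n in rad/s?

73.6 rad/s

ω_n = √(g/δ_st) = √(9.81/0.00181) = √5420 = 73.62 rad/s.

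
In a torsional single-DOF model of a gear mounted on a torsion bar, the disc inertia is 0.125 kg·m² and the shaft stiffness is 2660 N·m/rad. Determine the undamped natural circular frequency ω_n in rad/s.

ω_n = √(k_t/J) = √(2660/0.125) = √21280 = 145.9 rad/s.

146 rad/s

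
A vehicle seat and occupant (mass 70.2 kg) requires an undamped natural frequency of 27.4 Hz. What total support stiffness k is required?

2080000 N/m

ω_n = 2πf_n = 2π × 27.4 = 172.2 rad/s.
k = m·ω_n² = 70.2 × 172.2² = 70.2 × 29640 = 2081000 N/m.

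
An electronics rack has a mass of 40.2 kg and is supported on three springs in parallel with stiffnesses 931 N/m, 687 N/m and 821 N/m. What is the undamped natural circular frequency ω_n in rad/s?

7.79 rad/s

Parallel springs add: k_eq = 931 + 687 + 821 = 2439 N/m.
ω_n = √(k_eq/m) = √(2439/40.2) = √60.67 = 7.789 rad/s.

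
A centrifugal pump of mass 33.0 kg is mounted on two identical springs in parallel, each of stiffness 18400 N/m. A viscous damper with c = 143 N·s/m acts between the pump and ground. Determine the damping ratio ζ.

Parallel springs add: k_eq = 2 × 18400 = 36800 N/m.
ω_n = √(k_eq/m) = √(36800/33.0) = 33.39 rad/s.
Critical damping c_c = 2√(k_eq·m) = 2√(36800 × 33.0) = 2204 N·s/m, so ζ = c/c_c = 143/2204 = 0.06488.

0.0649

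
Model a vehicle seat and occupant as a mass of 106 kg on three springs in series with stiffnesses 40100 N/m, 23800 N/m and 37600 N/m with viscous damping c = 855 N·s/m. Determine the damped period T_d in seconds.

0.683 s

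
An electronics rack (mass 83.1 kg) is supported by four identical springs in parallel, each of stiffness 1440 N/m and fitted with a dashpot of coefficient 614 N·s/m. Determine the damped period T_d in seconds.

Parallel springs add: k_eq = 4 × 1440 = 5760 N/m.
ω_n = √(k_eq/m) = √(5760/83.1) = 8.326 rad/s.
Critical damping c_c = 2√(k_eq·m) = 2√(5760 × 83.1) = 1384 N·s/m, so ζ = c/c_c = 614/1384 = 0.4437.
ω_d = ω_n√(1 − ζ²) = 8.326 × √(1 − 0.197) = 7.461 rad/s.
T_d = 2π/ω_d = 0.8421 s.

0.842 s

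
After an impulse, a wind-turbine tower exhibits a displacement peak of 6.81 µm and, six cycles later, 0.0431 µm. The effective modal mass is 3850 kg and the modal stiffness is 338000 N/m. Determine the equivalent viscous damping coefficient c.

Logarithmic decrement δ = (1/n)·ln(x₀/x_n) = (1/6)·ln(6.81/0.0431) = (1/6)·ln(158.0) = 0.8438.
ζ = δ/√(4π² + δ²) = 0.8438/√(39.48 + 0.712) = 0.8438/6.340 = 0.1331.
c = ζ · 2√(km) = 0.1331 × 2√(338000 × 3850) = 0.1331 × 72150 = 9602 N·s/m.

9600 N·s/m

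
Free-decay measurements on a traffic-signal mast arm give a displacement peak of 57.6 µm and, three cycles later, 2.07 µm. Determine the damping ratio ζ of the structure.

0.174

Logarithmic decrement δ = (1/n)·ln(x₀/x_n) = (1/3)·ln(57.6/2.07) = (1/3)·ln(27.83) = 1.109.
ζ = δ/√(4π² + δ²) = 1.109/√(39.48 + 1.23) = 1.109/6.380 = 0.1738.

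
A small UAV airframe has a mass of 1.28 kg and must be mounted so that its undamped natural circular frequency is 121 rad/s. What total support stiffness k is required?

18700 N/m

k = m·ω_n² = 1.28 × 121.0² = 1.28 × 14640 = 18740 N/m.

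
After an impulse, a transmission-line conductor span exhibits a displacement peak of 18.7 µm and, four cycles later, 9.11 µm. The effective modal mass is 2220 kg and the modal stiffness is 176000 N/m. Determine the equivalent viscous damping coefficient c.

1130 N·s/m

Logarithmic decrement δ = (1/n)·ln(x₀/x_n) = (1/4)·ln(18.7/9.11) = (1/4)·ln(2.053) = 0.1798.
ζ = δ/√(4π² + δ²) = 0.1798/√(39.48 + 0.0323) = 0.1798/6.286 = 0.02860.
c = ζ · 2√(km) = 0.02860 × 2√(176000 × 2220) = 0.02860 × 39530 = 1131 N·s/m.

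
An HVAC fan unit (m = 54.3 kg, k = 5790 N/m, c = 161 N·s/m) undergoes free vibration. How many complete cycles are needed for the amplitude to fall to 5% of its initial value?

ζ = c/(2√(km)) = 161/(2√(5790 × 54.3)) = 161/1121 = 0.1436.
Logarithmic decrement δ = 2πζ/√(1 − ζ²) = 2π × 0.1436/√(1 − 0.0206) = 0.9115.
x_n/x₀ = e^(−nδ) ≤ 0.05; take ln: n ≥ ln(1/0.05)/δ = 2.996/0.9115 = 3.287.
So 4 complete cycles are required.

4 cycles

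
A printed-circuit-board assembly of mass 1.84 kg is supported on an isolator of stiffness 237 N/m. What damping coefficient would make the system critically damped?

c_c = 2√(k·m) = 2√(237.0 × 1.84) = 2 × 20.88 = 41.77 N·s/m.

41.8 N·s/m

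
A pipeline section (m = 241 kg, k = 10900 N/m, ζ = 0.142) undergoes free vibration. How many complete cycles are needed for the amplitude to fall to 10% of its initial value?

Logarithmic decrement δ = 2πζ/√(1 − ζ²) = 2π × 0.1420/√(1 − 0.0202) = 0.9013.
x_n/x₀ = e^(−nδ) ≤ 0.1; take ln: n ≥ ln(1/0.1)/δ = 2.303/0.9013 = 2.555.
So 3 complete cycles are required.

3 cycles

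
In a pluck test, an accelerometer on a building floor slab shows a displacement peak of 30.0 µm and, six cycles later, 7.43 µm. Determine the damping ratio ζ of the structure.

Logarithmic decrement δ = (1/n)·ln(x₀/x_n) = (1/6)·ln(30.0/7.43) = (1/6)·ln(4.038) = 0.2326.
ζ = δ/√(4π² + δ²) = 0.2326/√(39.48 + 0.0541) = 0.2326/6.287 = 0.03700.

0.0370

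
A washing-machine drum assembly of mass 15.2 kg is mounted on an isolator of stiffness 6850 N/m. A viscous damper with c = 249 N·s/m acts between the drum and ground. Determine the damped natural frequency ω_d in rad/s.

ω_n = √(k/m) = √(6850/15.2) = 21.23 rad/s.
Critical damping c_c = 2√(k·m) = 2√(6850 × 15.2) = 645.4 N·s/m, so ζ = c/c_c = 249/645.4 = 0.3858.
ω_d = ω_n√(1 − ζ²) = 21.23 × √(1 − 0.149) = 19.58 rad/s.

19.6 rad/s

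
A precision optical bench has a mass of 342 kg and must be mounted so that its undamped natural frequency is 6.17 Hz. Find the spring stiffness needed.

ω_n = 2πf_n = 2π × 6.17 = 38.77 rad/s.
k = m·ω_n² = 342 × 38.77² = 342 × 1503 = 514000 N/m.

514000 N/m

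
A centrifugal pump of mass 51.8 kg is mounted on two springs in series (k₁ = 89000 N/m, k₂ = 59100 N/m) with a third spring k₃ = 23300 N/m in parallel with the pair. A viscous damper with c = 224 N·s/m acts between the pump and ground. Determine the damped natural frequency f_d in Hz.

5.35 Hz

Series pair: k_s = k₁k₂/(k₁+k₂) = (89000)(59100)/(89000 + 59100) = 35520 N/m. In parallel with k₃: k_eq = 35520 + 23300 = 58820 N/m.
ω_n = √(k_eq/m) = √(58820/51.8) = 33.70 rad/s.
Critical damping c_c = 2√(k_eq·m) = 2√(58820 × 51.8) = 3491 N·s/m, so ζ = c/c_c = 224/3491 = 0.06417.
ω_d = ω_n√(1 − ζ²) = 33.70 × √(1 − 0.00412) = 33.63 rad/s.
f_d = ω_d/(2π) = 5.352 Hz.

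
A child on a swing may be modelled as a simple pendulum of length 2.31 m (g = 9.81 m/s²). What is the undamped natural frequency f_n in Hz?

0.328 Hz

For a simple pendulum ω_n = √(g/L) = √(9.81/2.31) = √4.247 = 2.061 rad/s.
f_n = ω_n/(2π) = 2.061/6.283 = 0.3280 Hz.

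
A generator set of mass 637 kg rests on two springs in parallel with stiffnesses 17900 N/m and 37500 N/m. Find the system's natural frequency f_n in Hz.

Parallel springs add: k_eq = 17900 + 37500 = 55400 N/m.
ω_n = √(k_eq/m) = √(55400/637) = √86.97 = 9.326 rad/s.
f_n = ω_n/(2π) = 9.326/6.283 = 1.484 Hz.

1.48 Hz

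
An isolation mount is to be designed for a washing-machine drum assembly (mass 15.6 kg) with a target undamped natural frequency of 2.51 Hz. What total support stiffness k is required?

ω_n = 2πf_n = 2π × 2.51 = 15.77 rad/s.
k = m·ω_n² = 15.6 × 15.77² = 15.6 × 248.7 = 3880 N/m.

3880 N/m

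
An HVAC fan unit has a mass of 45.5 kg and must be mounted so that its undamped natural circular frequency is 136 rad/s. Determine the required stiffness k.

842000 N/m

k = m·ω_n² = 45.5 × 136.0² = 45.5 × 18500 = 841600 N/m.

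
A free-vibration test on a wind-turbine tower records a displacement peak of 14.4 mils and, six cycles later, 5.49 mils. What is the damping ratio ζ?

0.0256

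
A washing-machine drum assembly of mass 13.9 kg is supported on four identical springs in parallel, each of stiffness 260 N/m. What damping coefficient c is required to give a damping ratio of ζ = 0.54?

130 N·s/m

Parallel springs add: k_eq = 4 × 260 = 1040 N/m.
c_c = 2√(k_eq·m) = 2√(1040 × 13.9) = 240.5 N·s/m.
c = ζ·c_c = 0.54 × 240.5 = 129.9 N·s/m.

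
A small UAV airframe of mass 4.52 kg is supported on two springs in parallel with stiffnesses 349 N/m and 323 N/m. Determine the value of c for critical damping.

110 N·s/m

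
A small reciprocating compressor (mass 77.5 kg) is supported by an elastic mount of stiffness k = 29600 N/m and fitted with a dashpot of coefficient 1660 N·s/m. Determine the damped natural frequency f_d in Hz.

2.60 Hz

ω_n = √(k/m) = √(29600/77.5) = 19.54 rad/s.
Critical damping c_c = 2√(k·m) = 2√(29600 × 77.5) = 3029 N·s/m, so ζ = c/c_c = 1660/3029 = 0.5480.
ω_d = ω_n√(1 − ζ²) = 19.54 × √(1 − 0.300) = 16.35 rad/s.
f_d = ω_d/(2π) = 2.602 Hz.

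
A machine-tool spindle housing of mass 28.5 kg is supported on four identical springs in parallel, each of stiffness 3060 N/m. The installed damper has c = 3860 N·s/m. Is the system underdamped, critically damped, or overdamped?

Parallel springs add: k_eq = 4 × 3060 = 12240 N/m.
c_c = 2√(k_eq·m) = 1181 N·s/m; ζ = c/c_c = 3860/1181 = 3.27.
Since ζ > 1 the system is overdamped.

overdamped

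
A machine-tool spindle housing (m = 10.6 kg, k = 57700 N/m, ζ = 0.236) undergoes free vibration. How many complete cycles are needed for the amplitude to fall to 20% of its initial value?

Logarithmic decrement δ = 2πζ/√(1 − ζ²) = 2π × 0.2360/√(1 − 0.0557) = 1.526.
x_n/x₀ = e^(−nδ) ≤ 0.2; take ln: n ≥ ln(1/0.2)/δ = 1.609/1.526 = 1.055.
So 2 complete cycles are required.

2 cycles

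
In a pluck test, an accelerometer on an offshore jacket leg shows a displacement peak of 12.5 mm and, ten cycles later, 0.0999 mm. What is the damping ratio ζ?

0.0766

Logarithmic decrement δ = (1/n)·ln(x₀/x_n) = (1/10)·ln(12.5/0.0999) = (1/10)·ln(125.1) = 0.4829.
ζ = δ/√(4π² + δ²) = 0.4829/√(39.48 + 0.233) = 0.4829/6.302 = 0.07663.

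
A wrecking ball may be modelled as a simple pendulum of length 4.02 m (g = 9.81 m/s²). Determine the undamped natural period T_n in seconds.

For a simple pendulum ω_n = √(g/L) = √(9.81/4.02) = √2.440 = 1.562 rad/s.
T_n = 2π/ω_n = 6.283/1.562 = 4.022 s.

4.02 s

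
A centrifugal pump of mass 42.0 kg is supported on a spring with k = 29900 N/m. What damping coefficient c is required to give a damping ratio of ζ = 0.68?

c_c = 2√(k·m) = 2√(29900 × 42.0) = 2241 N·s/m.
c = ζ·c_c = 0.68 × 2241 = 1524 N·s/m.

1520 N·s/m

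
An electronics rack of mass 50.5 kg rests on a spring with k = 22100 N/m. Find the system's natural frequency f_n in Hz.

ω_n = √(k/m) = √(22100/50.5) = √437.6 = 20.92 rad/s.
f_n = ω_n/(2π) = 20.92/6.283 = 3.329 Hz.

3.33 Hz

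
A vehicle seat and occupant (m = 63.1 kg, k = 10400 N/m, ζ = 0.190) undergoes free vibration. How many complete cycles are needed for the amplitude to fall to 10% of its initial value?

2 cycles

Logarithmic decrement δ = 2πζ/√(1 − ζ²) = 2π × 0.1900/√(1 − 0.0361) = 1.216.
x_n/x₀ = e^(−nδ) ≤ 0.1; take ln: n ≥ ln(1/0.1)/δ = 2.303/1.216 = 1.894.
So 2 complete cycles are required.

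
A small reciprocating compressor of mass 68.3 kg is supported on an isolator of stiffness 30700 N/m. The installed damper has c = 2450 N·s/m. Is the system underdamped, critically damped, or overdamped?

c_c = 2√(k·m) = 2896 N·s/m; ζ = c/c_c = 2450/2896 = 0.846.
Since ζ < 1 the system is underdamped.

underdamped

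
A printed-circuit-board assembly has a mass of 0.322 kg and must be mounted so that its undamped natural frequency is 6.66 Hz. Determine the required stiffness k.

564 N/m

ω_n = 2πf_n = 2π × 6.66 = 41.85 rad/s.
k = m·ω_n² = 0.322 × 41.85² = 0.322 × 1751 = 563.9 N/m.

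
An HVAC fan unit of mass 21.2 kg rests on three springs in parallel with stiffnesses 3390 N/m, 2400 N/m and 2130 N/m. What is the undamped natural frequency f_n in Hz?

3.08 Hz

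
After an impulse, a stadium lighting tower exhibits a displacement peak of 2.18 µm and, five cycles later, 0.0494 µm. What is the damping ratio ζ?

0.120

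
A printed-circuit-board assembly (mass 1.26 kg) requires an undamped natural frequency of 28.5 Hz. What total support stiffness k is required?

40400 N/m

ω_n = 2πf_n = 2π × 28.5 = 179.1 rad/s.
k = m·ω_n² = 1.26 × 179.1² = 1.26 × 32070 = 40400 N/m.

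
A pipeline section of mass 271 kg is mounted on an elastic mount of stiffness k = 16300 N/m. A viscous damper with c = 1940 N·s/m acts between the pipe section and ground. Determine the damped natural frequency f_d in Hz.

1.10 Hz

ω_n = √(k/m) = √(16300/271) = 7.755 rad/s.
Critical damping c_c = 2√(k·m) = 2√(16300 × 271) = 4203 N·s/m, so ζ = c/c_c = 1940/4203 = 0.4615.
ω_d = ω_n√(1 − ζ²) = 7.755 × √(1 − 0.213) = 6.880 rad/s.
f_d = ω_d/(2π) = 1.095 Hz.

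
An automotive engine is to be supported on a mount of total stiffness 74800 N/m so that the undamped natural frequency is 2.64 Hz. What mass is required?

ω_n = 2πf_n = 2π × 2.64 = 16.59 rad/s.
m = k/ω_n² = 74800/16.59² = 74800/275.1 = 271.9 kg.

272 kg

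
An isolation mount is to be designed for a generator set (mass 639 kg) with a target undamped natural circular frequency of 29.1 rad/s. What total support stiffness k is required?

541000 N/m

k = m·ω_n² = 639 × 29.10² = 639 × 846.8 = 541100 N/m.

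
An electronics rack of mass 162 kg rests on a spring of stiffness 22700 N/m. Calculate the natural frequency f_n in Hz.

1.88 Hz

ω_n = √(k/m) = √(22700/162) = √140.1 = 11.84 rad/s.
f_n = ω_n/(2π) = 11.84/6.283 = 1.884 Hz.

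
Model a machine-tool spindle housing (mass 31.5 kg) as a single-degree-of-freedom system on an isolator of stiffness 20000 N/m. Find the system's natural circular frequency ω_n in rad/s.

ω_n = √(k/m) = √(20000/31.5) = √634.9 = 25.20 rad/s.

25.2 rad/s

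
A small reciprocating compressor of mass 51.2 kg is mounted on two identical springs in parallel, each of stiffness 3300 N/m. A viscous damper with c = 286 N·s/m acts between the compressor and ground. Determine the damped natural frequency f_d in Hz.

1.75 Hz

Parallel springs add: k_eq = 2 × 3300 = 6600 N/m.
ω_n = √(k_eq/m) = √(6600/51.2) = 11.35 rad/s.
Critical damping c_c = 2√(k_eq·m) = 2√(6600 × 51.2) = 1163 N·s/m, so ζ = c/c_c = 286/1163 = 0.2460.
ω_d = ω_n√(1 − ζ²) = 11.35 × √(1 − 0.0605) = 11.00 rad/s.
f_d = ω_d/(2π) = 1.751 Hz.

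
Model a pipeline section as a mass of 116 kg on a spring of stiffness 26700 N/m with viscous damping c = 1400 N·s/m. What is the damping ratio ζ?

ω_n = √(k/m) = √(26700/116) = 15.17 rad/s.
Critical damping c_c = 2√(k·m) = 2√(26700 × 116) = 3520 N·s/m, so ζ = c/c_c = 1400/3520 = 0.3978.

0.398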